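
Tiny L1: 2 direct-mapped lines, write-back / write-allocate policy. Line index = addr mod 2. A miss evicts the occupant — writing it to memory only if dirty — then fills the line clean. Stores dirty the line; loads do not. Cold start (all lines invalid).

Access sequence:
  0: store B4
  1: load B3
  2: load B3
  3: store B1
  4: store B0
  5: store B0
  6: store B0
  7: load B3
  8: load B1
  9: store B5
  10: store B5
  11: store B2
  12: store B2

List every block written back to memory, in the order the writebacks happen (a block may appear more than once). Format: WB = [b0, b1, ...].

WB = [4, 1, 0]

  0 | W B4 → L0 miss [D]
  1 | R B3 → L1 miss [-]
  2 | R B3 → L1 hit [-]
  3 | W B1 → L1 miss [D]
  4 | W B0 → L0 miss wb→B4 [D]
  5 | W B0 → L0 hit [D]
  6 | W B0 → L0 hit [D]
  7 | R B3 → L1 miss wb→B1 [-]
  8 | R B1 → L1 miss [-]
  9 | W B5 → L1 miss [D]
  10 | W B5 → L1 hit [D]
  11 | W B2 → L0 miss wb→B0 [D]
  12 | W B2 → L0 hit [D]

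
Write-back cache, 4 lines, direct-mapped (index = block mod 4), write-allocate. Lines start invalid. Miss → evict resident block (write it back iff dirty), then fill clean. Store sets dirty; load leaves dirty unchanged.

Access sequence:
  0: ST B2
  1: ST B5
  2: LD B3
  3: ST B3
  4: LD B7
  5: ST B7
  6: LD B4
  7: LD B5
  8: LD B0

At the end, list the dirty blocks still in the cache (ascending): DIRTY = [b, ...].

DIRTY = [2, 5, 7]

  0 | W B2 → L2 miss [D]
  1 | W B5 → L1 miss [D]
  2 | R B3 → L3 miss [-]
  3 | W B3 → L3 hit [D]
  4 | R B7 → L3 miss wb→B3 [-]
  5 | W B7 → L3 hit [D]
  6 | R B4 → L0 miss [-]
  7 | R B5 → L1 hit [D]
  8 | R B0 → L0 miss [-]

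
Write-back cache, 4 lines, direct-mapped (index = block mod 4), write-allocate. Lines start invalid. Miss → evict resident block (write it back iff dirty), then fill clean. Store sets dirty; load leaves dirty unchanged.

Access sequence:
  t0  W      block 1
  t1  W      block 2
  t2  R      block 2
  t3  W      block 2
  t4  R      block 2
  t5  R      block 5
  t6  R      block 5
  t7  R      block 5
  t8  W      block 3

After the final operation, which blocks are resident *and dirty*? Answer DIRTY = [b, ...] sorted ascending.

DIRTY = [2, 3]

0: W B1 → L1 miss [D]
1: W B2 → L2 miss [D]
2: R B2 → L2 hit [D]
3: W B2 → L2 hit [D]
4: R B2 → L2 hit [D]
5: R B5 → L1 miss wb→B1 [-]
6: R B5 → L1 hit [-]
7: R B5 → L1 hit [-]
8: W B3 → L3 miss [D]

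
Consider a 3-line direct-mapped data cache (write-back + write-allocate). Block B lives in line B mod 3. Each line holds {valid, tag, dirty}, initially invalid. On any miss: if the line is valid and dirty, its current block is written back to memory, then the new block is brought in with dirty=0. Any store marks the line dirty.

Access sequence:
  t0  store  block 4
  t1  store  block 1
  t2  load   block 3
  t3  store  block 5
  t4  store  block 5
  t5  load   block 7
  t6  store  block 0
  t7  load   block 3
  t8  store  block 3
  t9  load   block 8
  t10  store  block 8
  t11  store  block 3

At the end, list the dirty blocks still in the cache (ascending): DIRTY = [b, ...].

  0 | W B4 → L1 miss [D]
  1 | W B1 → L1 miss wb→B4 [D]
  2 | R B3 → L0 miss [-]
  3 | W B5 → L2 miss [D]
  4 | W B5 → L2 hit [D]
  5 | R B7 → L1 miss wb→B1 [-]
  6 | W B0 → L0 miss [D]
  7 | R B3 → L0 miss wb→B0 [-]
  8 | W B3 → L0 hit [D]
  9 | R B8 → L2 miss wb→B5 [-]
  10 | W B8 → L2 hit [D]
  11 | W B3 → L0 hit [D]

DIRTY = [3, 8]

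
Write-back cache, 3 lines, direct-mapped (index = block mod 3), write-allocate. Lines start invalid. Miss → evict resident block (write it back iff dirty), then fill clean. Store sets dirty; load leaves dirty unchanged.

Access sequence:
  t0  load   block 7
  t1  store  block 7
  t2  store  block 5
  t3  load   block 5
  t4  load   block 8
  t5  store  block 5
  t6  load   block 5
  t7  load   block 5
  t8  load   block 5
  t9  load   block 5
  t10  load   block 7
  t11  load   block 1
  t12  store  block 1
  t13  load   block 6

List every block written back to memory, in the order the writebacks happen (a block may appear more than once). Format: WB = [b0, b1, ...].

0: R B7 -> L1 miss  d=-]
1: W B7 -> L1 hit  d=D]
2: W B5 -> L2 miss  d=D]
3: R B5 -> L2 hit  d=D]
4: R B8 -> L2 miss wb->B5  d=-]
5: W B5 -> L2 miss  d=D]
6: R B5 -> L2 hit  d=D]
7: R B5 -> L2 hit  d=D]
8: R B5 -> L2 hit  d=D]
9: R B5 -> L2 hit  d=D]
10: R B7 -> L1 hit  d=D]
11: R B1 -> L1 miss wb->B7  d=-]
12: W B1 -> L1 hit  d=D]
13: R B6 -> L0 miss  d=-]

WB = [5, 7]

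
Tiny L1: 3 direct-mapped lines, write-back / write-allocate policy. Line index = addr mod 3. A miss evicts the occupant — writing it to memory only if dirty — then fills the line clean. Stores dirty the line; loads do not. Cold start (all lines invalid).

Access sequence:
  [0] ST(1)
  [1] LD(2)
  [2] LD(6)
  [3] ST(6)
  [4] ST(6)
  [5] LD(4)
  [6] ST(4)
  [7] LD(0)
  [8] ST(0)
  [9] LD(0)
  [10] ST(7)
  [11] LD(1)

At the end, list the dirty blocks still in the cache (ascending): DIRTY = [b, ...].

0: W B1 → L1 miss [D]
1: R B2 → L2 miss [-]
2: R B6 → L0 miss [-]
3: W B6 → L0 hit [D]
4: W B6 → L0 hit [D]
5: R B4 → L1 miss wb→B1 [-]
6: W B4 → L1 hit [D]
7: R B0 → L0 miss wb→B6 [-]
8: W B0 → L0 hit [D]
9: R B0 → L0 hit [D]
10: W B7 → L1 miss wb→B4 [D]
11: R B1 → L1 miss wb→B7 [-]

DIRTY = [0]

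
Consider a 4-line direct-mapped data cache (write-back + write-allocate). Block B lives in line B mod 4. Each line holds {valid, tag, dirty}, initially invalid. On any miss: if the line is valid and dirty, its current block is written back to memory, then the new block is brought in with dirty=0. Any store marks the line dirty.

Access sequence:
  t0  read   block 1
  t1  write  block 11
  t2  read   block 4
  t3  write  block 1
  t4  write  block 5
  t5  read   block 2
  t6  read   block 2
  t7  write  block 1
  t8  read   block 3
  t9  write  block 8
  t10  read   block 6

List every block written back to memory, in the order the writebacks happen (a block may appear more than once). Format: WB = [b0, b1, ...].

WB = [1, 5, 11]

0: R B1 -> L1 miss  d=-]
1: W B11 -> L3 miss  d=D]
2: R B4 -> L0 miss  d=-]
3: W B1 -> L1 hit  d=D]
4: W B5 -> L1 miss wb->B1  d=D]
5: R B2 -> L2 miss  d=-]
6: R B2 -> L2 hit  d=-]
7: W B1 -> L1 miss wb->B5  d=D]
8: R B3 -> L3 miss wb->B11  d=-]
9: W B8 -> L0 miss  d=D]
10: R B6 -> L2 miss  d=-]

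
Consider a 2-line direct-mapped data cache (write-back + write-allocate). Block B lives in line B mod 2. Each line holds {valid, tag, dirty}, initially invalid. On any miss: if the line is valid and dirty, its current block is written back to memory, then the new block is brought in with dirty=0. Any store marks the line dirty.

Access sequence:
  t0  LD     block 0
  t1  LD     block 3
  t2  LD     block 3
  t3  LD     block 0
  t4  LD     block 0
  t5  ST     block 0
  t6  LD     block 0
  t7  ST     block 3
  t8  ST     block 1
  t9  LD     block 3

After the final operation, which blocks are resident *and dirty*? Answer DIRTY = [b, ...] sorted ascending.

  0 | R B0 → L0 miss [-]
  1 | R B3 → L1 miss [-]
  2 | R B3 → L1 hit [-]
  3 | R B0 → L0 hit [-]
  4 | R B0 → L0 hit [-]
  5 | W B0 → L0 hit [D]
  6 | R B0 → L0 hit [D]
  7 | W B3 → L1 hit [D]
  8 | W B1 → L1 miss wb→B3 [D]
  9 | R B3 → L1 miss wb→B1 [-]

DIRTY = [0]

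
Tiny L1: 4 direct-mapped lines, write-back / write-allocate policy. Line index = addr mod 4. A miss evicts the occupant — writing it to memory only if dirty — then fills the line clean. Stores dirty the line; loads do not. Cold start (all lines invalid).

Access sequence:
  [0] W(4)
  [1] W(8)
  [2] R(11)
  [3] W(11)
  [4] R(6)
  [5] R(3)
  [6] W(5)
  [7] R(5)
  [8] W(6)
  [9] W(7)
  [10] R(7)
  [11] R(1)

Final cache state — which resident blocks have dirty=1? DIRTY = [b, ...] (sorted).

0: W B4 → L0 miss [D]
1: W B8 → L0 miss wb→B4 [D]
2: R B11 → L3 miss [-]
3: W B11 → L3 hit [D]
4: R B6 → L2 miss [-]
5: R B3 → L3 miss wb→B11 [-]
6: W B5 → L1 miss [D]
7: R B5 → L1 hit [D]
8: W B6 → L2 hit [D]
9: W B7 → L3 miss [D]
10: R B7 → L3 hit [D]
11: R B1 → L1 miss wb→B5 [-]

DIRTY = [6, 7, 8]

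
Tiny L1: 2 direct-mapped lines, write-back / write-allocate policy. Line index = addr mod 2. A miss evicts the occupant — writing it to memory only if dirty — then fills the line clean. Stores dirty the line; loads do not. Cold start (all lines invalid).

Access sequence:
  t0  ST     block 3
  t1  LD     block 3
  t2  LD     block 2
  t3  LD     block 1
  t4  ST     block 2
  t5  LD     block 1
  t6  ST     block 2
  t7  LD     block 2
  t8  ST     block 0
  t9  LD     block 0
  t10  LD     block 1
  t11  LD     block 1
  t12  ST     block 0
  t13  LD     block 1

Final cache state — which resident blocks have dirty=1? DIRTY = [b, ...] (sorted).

DIRTY = [0]

  0 | W B3 → L1 miss [D]
  1 | R B3 → L1 hit [D]
  2 | R B2 → L0 miss [-]
  3 | R B1 → L1 miss wb→B3 [-]
  4 | W B2 → L0 hit [D]
  5 | R B1 → L1 hit [-]
  6 | W B2 → L0 hit [D]
  7 | R B2 → L0 hit [D]
  8 | W B0 → L0 miss wb→B2 [D]
  9 | R B0 → L0 hit [D]
  10 | R B1 → L1 hit [-]
  11 | R B1 → L1 hit [-]
  12 | W B0 → L0 hit [D]
  13 | R B1 → L1 hit [-]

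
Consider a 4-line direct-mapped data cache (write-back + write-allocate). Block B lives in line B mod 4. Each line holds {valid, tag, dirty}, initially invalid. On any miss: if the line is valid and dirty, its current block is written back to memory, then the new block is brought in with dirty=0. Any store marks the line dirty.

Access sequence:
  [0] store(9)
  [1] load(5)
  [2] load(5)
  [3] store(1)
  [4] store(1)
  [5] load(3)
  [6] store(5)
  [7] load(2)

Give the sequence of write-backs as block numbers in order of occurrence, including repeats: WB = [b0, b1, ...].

0: W B9 → L1 miss [D]
1: R B5 → L1 miss wb→B9 [-]
2: R B5 → L1 hit [-]
3: W B1 → L1 miss [D]
4: W B1 → L1 hit [D]
5: R B3 → L3 miss [-]
6: W B5 → L1 miss wb→B1 [D]
7: R B2 → L2 miss [-]

WB = [9, 1]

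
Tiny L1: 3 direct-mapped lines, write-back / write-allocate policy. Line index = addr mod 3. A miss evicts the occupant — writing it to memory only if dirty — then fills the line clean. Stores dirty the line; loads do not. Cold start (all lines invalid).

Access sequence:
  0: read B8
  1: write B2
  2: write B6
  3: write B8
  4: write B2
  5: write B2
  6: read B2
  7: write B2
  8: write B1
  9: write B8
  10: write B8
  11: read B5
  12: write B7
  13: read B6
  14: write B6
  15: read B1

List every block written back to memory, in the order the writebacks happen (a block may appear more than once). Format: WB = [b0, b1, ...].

  0 | R B8 → L2 miss [-]
  1 | W B2 → L2 miss [D]
  2 | W B6 → L0 miss [D]
  3 | W B8 → L2 miss wb→B2 [D]
  4 | W B2 → L2 miss wb→B8 [D]
  5 | W B2 → L2 hit [D]
  6 | R B2 → L2 hit [D]
  7 | W B2 → L2 hit [D]
  8 | W B1 → L1 miss [D]
  9 | W B8 → L2 miss wb→B2 [D]
  10 | W B8 → L2 hit [D]
  11 | R B5 → L2 miss wb→B8 [-]
  12 | W B7 → L1 miss wb→B1 [D]
  13 | R B6 → L0 hit [D]
  14 | W B6 → L0 hit [D]
  15 | R B1 → L1 miss wb→B7 [-]

WB = [2, 8, 2, 8, 1, 7]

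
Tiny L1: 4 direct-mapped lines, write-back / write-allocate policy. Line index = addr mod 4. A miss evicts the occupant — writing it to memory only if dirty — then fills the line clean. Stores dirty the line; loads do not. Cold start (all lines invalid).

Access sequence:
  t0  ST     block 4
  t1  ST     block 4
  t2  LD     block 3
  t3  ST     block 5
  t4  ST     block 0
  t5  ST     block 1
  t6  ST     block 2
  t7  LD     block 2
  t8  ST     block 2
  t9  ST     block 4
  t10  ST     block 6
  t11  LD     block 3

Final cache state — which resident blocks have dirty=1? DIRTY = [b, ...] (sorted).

DIRTY = [1, 4, 6]

0: W B4 → L0 miss [D]
1: W B4 → L0 hit [D]
2: R B3 → L3 miss [-]
3: W B5 → L1 miss [D]
4: W B0 → L0 miss wb→B4 [D]
5: W B1 → L1 miss wb→B5 [D]
6: W B2 → L2 miss [D]
7: R B2 → L2 hit [D]
8: W B2 → L2 hit [D]
9: W B4 → L0 miss wb→B0 [D]
10: W B6 → L2 miss wb→B2 [D]
11: R B3 → L3 hit [-]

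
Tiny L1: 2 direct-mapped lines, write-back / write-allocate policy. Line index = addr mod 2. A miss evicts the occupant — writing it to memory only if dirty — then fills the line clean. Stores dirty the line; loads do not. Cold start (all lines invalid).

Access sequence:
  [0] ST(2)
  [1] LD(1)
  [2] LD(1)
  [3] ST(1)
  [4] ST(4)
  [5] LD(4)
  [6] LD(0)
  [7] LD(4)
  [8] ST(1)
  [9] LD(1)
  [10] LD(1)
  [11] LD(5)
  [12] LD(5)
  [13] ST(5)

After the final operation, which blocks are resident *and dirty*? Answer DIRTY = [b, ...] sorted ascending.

0: W B2 → L0 miss [D]
1: R B1 → L1 miss [-]
2: R B1 → L1 hit [-]
3: W B1 → L1 hit [D]
4: W B4 → L0 miss wb→B2 [D]
5: R B4 → L0 hit [D]
6: R B0 → L0 miss wb→B4 [-]
7: R B4 → L0 miss [-]
8: W B1 → L1 hit [D]
9: R B1 → L1 hit [D]
10: R B1 → L1 hit [D]
11: R B5 → L1 miss wb→B1 [-]
12: R B5 → L1 hit [-]
13: W B5 → L1 hit [D]

DIRTY = [5]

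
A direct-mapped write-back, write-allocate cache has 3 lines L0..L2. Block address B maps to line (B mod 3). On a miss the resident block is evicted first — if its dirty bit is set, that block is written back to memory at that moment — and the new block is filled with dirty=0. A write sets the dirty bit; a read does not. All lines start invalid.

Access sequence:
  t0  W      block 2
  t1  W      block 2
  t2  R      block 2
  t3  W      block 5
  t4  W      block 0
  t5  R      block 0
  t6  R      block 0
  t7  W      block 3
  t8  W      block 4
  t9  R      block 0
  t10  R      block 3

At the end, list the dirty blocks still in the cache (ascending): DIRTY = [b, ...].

0: W B2 -> L2 miss  d=D]
1: W B2 -> L2 hit  d=D]
2: R B2 -> L2 hit  d=D]
3: W B5 -> L2 miss wb->B2  d=D]
4: W B0 -> L0 miss  d=D]
5: R B0 -> L0 hit  d=D]
6: R B0 -> L0 hit  d=D]
7: W B3 -> L0 miss wb->B0  d=D]
8: W B4 -> L1 miss  d=D]
9: R B0 -> L0 miss wb->B3  d=-]
10: R B3 -> L0 miss  d=-]

DIRTY = [4, 5]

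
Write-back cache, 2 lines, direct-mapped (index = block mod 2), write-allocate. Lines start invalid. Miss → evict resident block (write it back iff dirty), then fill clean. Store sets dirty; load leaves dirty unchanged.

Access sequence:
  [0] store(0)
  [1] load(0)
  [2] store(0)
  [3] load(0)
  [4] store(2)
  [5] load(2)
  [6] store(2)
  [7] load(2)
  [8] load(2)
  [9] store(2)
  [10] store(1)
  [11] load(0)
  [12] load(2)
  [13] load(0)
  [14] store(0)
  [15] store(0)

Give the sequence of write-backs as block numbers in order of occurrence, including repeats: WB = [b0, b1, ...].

0: W B0 → L0 miss [D]
1: R B0 → L0 hit [D]
2: W B0 → L0 hit [D]
3: R B0 → L0 hit [D]
4: W B2 → L0 miss wb→B0 [D]
5: R B2 → L0 hit [D]
6: W B2 → L0 hit [D]
7: R B2 → L0 hit [D]
8: R B2 → L0 hit [D]
9: W B2 → L0 hit [D]
10: W B1 → L1 miss [D]
11: R B0 → L0 miss wb→B2 [-]
12: R B2 → L0 miss [-]
13: R B0 → L0 miss [-]
14: W B0 → L0 hit [D]
15: W B0 → L0 hit [D]

WB = [0, 2]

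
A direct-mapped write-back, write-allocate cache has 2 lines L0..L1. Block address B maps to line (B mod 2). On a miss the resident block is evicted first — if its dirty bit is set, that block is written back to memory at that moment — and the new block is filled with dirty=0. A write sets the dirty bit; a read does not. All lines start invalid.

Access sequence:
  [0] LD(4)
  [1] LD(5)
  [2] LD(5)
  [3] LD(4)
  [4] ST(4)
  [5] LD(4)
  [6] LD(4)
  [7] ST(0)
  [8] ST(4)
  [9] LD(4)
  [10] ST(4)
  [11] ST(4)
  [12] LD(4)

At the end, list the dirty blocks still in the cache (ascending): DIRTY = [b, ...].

DIRTY = [4]

  0 | R B4 → L0 miss [-]
  1 | R B5 → L1 miss [-]
  2 | R B5 → L1 hit [-]
  3 | R B4 → L0 hit [-]
  4 | W B4 → L0 hit [D]
  5 | R B4 → L0 hit [D]
  6 | R B4 → L0 hit [D]
  7 | W B0 → L0 miss wb→B4 [D]
  8 | W B4 → L0 miss wb→B0 [D]
  9 | R B4 → L0 hit [D]
  10 | W B4 → L0 hit [D]
  11 | W B4 → L0 hit [D]
  12 | R B4 → L0 hit [D]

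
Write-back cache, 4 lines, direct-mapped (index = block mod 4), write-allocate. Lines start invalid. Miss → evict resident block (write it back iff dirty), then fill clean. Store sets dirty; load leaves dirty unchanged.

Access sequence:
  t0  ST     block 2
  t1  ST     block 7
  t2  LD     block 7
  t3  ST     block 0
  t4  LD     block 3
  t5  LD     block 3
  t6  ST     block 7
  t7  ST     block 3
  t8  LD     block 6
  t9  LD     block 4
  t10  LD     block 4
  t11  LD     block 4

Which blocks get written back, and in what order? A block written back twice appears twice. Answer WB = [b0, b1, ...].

0: W B2 → L2 miss [D]
1: W B7 → L3 miss [D]
2: R B7 → L3 hit [D]
3: W B0 → L0 miss [D]
4: R B3 → L3 miss wb→B7 [-]
5: R B3 → L3 hit [-]
6: W B7 → L3 miss [D]
7: W B3 → L3 miss wb→B7 [D]
8: R B6 → L2 miss wb→B2 [-]
9: R B4 → L0 miss wb→B0 [-]
10: R B4 → L0 hit [-]
11: R B4 → L0 hit [-]

WB = [7, 7, 2, 0]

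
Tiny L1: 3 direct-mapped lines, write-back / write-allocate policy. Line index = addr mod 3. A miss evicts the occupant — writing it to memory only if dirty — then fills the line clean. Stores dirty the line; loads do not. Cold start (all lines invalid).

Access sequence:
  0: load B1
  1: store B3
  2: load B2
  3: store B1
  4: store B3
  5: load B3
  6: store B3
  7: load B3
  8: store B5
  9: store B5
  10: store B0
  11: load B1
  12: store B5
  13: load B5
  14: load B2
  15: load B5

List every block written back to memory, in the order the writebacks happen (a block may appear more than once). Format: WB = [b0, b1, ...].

WB = [3, 5]

0: R B1 -> L1 miss  d=-]
1: W B3 -> L0 miss  d=D]
2: R B2 -> L2 miss  d=-]
3: W B1 -> L1 hit  d=D]
4: W B3 -> L0 hit  d=D]
5: R B3 -> L0 hit  d=D]
6: W B3 -> L0 hit  d=D]
7: R B3 -> L0 hit  d=D]
8: W B5 -> L2 miss  d=D]
9: W B5 -> L2 hit  d=D]
10: W B0 -> L0 miss wb->B3  d=D]
11: R B1 -> L1 hit  d=D]
12: W B5 -> L2 hit  d=D]
13: R B5 -> L2 hit  d=D]
14: R B2 -> L2 miss wb->B5  d=-]
15: R B5 -> L2 miss  d=-]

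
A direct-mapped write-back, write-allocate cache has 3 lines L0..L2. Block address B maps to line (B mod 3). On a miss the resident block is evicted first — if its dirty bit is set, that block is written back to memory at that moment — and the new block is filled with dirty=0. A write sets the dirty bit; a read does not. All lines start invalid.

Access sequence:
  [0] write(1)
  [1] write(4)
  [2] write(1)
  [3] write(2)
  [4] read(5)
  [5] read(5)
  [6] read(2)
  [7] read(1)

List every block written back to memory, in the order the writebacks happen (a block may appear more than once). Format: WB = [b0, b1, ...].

0: W B1 -> L1 miss  d=D]
1: W B4 -> L1 miss wb->B1  d=D]
2: W B1 -> L1 miss wb->B4  d=D]
3: W B2 -> L2 miss  d=D]
4: R B5 -> L2 miss wb->B2  d=-]
5: R B5 -> L2 hit  d=-]
6: R B2 -> L2 miss  d=-]
7: R B1 -> L1 hit  d=D]

WB = [1, 4, 2]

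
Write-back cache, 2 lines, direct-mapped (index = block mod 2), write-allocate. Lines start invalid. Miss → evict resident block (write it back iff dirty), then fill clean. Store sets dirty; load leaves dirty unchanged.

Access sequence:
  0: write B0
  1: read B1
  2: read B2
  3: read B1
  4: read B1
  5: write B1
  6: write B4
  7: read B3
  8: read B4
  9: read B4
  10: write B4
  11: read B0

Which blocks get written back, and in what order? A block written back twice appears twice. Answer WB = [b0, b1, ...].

WB = [0, 1, 4]

0: W B0 -> L0 miss  d=D]
1: R B1 -> L1 miss  d=-]
2: R B2 -> L0 miss wb->B0  d=-]
3: R B1 -> L1 hit  d=-]
4: R B1 -> L1 hit  d=-]
5: W B1 -> L1 hit  d=D]
6: W B4 -> L0 miss  d=D]
7: R B3 -> L1 miss wb->B1  d=-]
8: R B4 -> L0 hit  d=D]
9: R B4 -> L0 hit  d=D]
10: W B4 -> L0 hit  d=D]
11: R B0 -> L0 miss wb->B4  d=-]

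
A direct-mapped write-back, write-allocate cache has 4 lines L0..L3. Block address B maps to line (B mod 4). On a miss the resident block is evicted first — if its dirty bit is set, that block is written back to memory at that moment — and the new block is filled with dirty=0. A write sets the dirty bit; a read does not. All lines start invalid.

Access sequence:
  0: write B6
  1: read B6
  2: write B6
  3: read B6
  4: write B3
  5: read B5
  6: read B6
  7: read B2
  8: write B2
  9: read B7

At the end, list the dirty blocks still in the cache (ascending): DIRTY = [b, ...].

0: W B6 -> L2 miss  d=D]
1: R B6 -> L2 hit  d=D]
2: W B6 -> L2 hit  d=D]
3: R B6 -> L2 hit  d=D]
4: W B3 -> L3 miss  d=D]
5: R B5 -> L1 miss  d=-]
6: R B6 -> L2 hit  d=D]
7: R B2 -> L2 miss wb->B6  d=-]
8: W B2 -> L2 hit  d=D]
9: R B7 -> L3 miss wb->B3  d=-]

DIRTY = [2]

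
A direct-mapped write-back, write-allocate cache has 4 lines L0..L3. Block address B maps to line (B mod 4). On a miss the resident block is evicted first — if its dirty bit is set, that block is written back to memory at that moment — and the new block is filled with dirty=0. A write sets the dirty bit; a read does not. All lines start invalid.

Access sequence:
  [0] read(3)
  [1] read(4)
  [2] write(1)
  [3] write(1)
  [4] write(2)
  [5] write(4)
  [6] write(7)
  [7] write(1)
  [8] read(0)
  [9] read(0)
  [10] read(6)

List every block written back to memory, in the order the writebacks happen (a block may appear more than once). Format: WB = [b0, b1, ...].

WB = [4, 2]

0: R B3 -> L3 miss  d=-]
1: R B4 -> L0 miss  d=-]
2: W B1 -> L1 miss  d=D]
3: W B1 -> L1 hit  d=D]
4: W B2 -> L2 miss  d=D]
5: W B4 -> L0 hit  d=D]
6: W B7 -> L3 miss  d=D]
7: W B1 -> L1 hit  d=D]
8: R B0 -> L0 miss wb->B4  d=-]
9: R B0 -> L0 hit  d=-]
10: R B6 -> L2 miss wb->B2  d=-]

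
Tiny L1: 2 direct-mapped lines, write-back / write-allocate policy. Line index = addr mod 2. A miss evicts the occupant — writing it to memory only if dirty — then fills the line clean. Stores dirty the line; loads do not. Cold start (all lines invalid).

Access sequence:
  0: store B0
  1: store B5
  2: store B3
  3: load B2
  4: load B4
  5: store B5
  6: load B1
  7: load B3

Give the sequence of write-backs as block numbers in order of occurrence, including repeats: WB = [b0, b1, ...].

WB = [5, 0, 3, 5]

0: W B0 → L0 miss [D]
1: W B5 → L1 miss [D]
2: W B3 → L1 miss wb→B5 [D]
3: R B2 → L0 miss wb→B0 [-]
4: R B4 → L0 miss [-]
5: W B5 → L1 miss wb→B3 [D]
6: R B1 → L1 miss wb→B5 [-]
7: R B3 → L1 miss [-]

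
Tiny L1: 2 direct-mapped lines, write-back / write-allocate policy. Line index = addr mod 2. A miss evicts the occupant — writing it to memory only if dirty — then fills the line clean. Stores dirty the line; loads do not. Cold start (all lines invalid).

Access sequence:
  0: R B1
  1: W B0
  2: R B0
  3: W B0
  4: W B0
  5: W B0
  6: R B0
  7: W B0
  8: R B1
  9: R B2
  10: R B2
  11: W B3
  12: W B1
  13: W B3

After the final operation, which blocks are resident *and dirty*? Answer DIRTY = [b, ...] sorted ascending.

DIRTY = [3]

0: R B1 -> L1 miss  d=-]
1: W B0 -> L0 miss  d=D]
2: R B0 -> L0 hit  d=D]
3: W B0 -> L0 hit  d=D]
4: W B0 -> L0 hit  d=D]
5: W B0 -> L0 hit  d=D]
6: R B0 -> L0 hit  d=D]
7: W B0 -> L0 hit  d=D]
8: R B1 -> L1 hit  d=-]
9: R B2 -> L0 miss wb->B0  d=-]
10: R B2 -> L0 hit  d=-]
11: W B3 -> L1 miss  d=D]
12: W B1 -> L1 miss wb->B3  d=D]
13: W B3 -> L1 miss wb->B1  d=D]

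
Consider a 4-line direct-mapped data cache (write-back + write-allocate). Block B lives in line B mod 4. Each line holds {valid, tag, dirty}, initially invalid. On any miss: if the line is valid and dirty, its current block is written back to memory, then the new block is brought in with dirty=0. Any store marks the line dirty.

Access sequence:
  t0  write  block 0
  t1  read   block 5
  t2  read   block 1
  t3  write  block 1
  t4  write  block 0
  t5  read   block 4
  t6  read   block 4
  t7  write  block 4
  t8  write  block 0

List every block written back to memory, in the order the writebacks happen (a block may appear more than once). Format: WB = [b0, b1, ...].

WB = [0, 4]

  0 | W B0 → L0 miss [D]
  1 | R B5 → L1 miss [-]
  2 | R B1 → L1 miss [-]
  3 | W B1 → L1 hit [D]
  4 | W B0 → L0 hit [D]
  5 | R B4 → L0 miss wb→B0 [-]
  6 | R B4 → L0 hit [-]
  7 | W B4 → L0 hit [D]
  8 | W B0 → L0 miss wb→B4 [D]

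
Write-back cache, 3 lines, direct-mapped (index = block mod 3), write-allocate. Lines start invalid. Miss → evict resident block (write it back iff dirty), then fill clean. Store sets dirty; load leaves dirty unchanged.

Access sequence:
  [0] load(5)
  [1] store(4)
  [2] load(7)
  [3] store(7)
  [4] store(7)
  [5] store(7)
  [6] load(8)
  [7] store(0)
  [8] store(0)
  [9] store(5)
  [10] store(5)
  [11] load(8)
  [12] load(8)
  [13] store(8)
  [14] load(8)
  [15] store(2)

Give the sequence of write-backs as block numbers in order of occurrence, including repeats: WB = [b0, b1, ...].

WB = [4, 5, 8]

0: R B5 -> L2 miss  d=-]
1: W B4 -> L1 miss  d=D]
2: R B7 -> L1 miss wb->B4  d=-]
3: W B7 -> L1 hit  d=D]
4: W B7 -> L1 hit  d=D]
5: W B7 -> L1 hit  d=D]
6: R B8 -> L2 miss  d=-]
7: W B0 -> L0 miss  d=D]
8: W B0 -> L0 hit  d=D]
9: W B5 -> L2 miss  d=D]
10: W B5 -> L2 hit  d=D]
11: R B8 -> L2 miss wb->B5  d=-]
12: R B8 -> L2 hit  d=-]
13: W B8 -> L2 hit  d=D]
14: R B8 -> L2 hit  d=D]
15: W B2 -> L2 miss wb->B8  d=D]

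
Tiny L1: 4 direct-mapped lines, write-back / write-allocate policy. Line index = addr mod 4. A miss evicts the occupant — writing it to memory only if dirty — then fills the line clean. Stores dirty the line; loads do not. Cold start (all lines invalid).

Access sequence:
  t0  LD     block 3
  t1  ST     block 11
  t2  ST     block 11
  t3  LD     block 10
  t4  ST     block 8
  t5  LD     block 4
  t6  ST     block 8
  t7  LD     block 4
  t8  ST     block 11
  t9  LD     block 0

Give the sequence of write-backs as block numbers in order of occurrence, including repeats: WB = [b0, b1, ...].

WB = [8, 8]

  0 | R B3 → L3 miss [-]
  1 | W B11 → L3 miss [D]
  2 | W B11 → L3 hit [D]
  3 | R B10 → L2 miss [-]
  4 | W B8 → L0 miss [D]
  5 | R B4 → L0 miss wb→B8 [-]
  6 | W B8 → L0 miss [D]
  7 | R B4 → L0 miss wb→B8 [-]
  8 | W B11 → L3 hit [D]
  9 | R B0 → L0 miss [-]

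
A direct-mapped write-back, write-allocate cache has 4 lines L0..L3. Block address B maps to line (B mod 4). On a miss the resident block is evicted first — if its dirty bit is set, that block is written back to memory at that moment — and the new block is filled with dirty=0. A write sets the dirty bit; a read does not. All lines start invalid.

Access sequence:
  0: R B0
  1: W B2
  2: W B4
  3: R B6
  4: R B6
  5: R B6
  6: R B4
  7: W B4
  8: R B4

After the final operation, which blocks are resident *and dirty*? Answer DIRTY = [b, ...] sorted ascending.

DIRTY = [4]

0: R B0 → L0 miss [-]
1: W B2 → L2 miss [D]
2: W B4 → L0 miss [D]
3: R B6 → L2 miss wb→B2 [-]
4: R B6 → L2 hit [-]
5: R B6 → L2 hit [-]
6: R B4 → L0 hit [D]
7: W B4 → L0 hit [D]
8: R B4 → L0 hit [D]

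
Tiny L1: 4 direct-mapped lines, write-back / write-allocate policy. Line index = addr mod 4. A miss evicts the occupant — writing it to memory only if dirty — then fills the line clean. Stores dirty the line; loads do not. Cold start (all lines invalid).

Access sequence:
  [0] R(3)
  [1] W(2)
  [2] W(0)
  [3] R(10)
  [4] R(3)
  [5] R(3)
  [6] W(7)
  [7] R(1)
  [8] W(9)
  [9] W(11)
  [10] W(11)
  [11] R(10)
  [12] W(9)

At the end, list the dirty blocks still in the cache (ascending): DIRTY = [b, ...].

0: R B3 -> L3 miss  d=-]
1: W B2 -> L2 miss  d=D]
2: W B0 -> L0 miss  d=D]
3: R B10 -> L2 miss wb->B2  d=-]
4: R B3 -> L3 hit  d=-]
5: R B3 -> L3 hit  d=-]
6: W B7 -> L3 miss  d=D]
7: R B1 -> L1 miss  d=-]
8: W B9 -> L1 miss  d=D]
9: W B11 -> L3 miss wb->B7  d=D]
10: W B11 -> L3 hit  d=D]
11: R B10 -> L2 hit  d=-]
12: W B9 -> L1 hit  d=D]

DIRTY = [0, 9, 11]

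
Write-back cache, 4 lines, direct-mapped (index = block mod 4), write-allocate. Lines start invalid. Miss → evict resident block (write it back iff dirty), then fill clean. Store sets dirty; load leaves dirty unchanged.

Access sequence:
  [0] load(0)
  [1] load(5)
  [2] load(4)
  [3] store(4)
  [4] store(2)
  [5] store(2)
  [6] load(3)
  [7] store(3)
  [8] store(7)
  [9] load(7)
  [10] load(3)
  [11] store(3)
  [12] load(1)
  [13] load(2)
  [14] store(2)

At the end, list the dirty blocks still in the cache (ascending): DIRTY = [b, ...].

  0 | R B0 → L0 miss [-]
  1 | R B5 → L1 miss [-]
  2 | R B4 → L0 miss [-]
  3 | W B4 → L0 hit [D]
  4 | W B2 → L2 miss [D]
  5 | W B2 → L2 hit [D]
  6 | R B3 → L3 miss [-]
  7 | W B3 → L3 hit [D]
  8 | W B7 → L3 miss wb→B3 [D]
  9 | R B7 → L3 hit [D]
  10 | R B3 → L3 miss wb→B7 [-]
  11 | W B3 → L3 hit [D]
  12 | R B1 → L1 miss [-]
  13 | R B2 → L2 hit [D]
  14 | W B2 → L2 hit [D]

DIRTY = [2, 3, 4]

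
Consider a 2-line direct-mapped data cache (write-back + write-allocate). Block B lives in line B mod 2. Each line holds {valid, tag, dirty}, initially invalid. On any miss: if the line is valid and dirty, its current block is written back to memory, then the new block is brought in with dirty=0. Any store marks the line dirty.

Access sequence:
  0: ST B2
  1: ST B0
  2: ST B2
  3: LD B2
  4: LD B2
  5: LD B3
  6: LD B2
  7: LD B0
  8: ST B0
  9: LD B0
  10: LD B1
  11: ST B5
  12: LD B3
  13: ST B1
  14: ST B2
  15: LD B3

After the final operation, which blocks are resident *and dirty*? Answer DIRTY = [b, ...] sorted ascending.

DIRTY = [2]

0: W B2 -> L0 miss  d=D]
1: W B0 -> L0 miss wb->B2  d=D]
2: W B2 -> L0 miss wb->B0  d=D]
3: R B2 -> L0 hit  d=D]
4: R B2 -> L0 hit  d=D]
5: R B3 -> L1 miss  d=-]
6: R B2 -> L0 hit  d=D]
7: R B0 -> L0 miss wb->B2  d=-]
8: W B0 -> L0 hit  d=D]
9: R B0 -> L0 hit  d=D]
10: R B1 -> L1 miss  d=-]
11: W B5 -> L1 miss  d=D]
12: R B3 -> L1 miss wb->B5  d=-]
13: W B1 -> L1 miss  d=D]
14: W B2 -> L0 miss wb->B0  d=D]
15: R B3 -> L1 miss wb->B1  d=-]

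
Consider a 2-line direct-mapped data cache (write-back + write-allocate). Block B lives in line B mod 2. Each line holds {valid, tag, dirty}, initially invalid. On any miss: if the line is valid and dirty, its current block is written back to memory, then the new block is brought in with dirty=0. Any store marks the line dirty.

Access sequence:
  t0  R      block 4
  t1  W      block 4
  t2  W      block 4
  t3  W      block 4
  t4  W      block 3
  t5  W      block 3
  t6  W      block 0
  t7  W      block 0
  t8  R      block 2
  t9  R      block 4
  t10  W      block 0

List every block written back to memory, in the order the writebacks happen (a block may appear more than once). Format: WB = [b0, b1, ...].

WB = [4, 0]

  0 | R B4 → L0 miss [-]
  1 | W B4 → L0 hit [D]
  2 | W B4 → L0 hit [D]
  3 | W B4 → L0 hit [D]
  4 | W B3 → L1 miss [D]
  5 | W B3 → L1 hit [D]
  6 | W B0 → L0 miss wb→B4 [D]
  7 | W B0 → L0 hit [D]
  8 | R B2 → L0 miss wb→B0 [-]
  9 | R B4 → L0 miss [-]
  10 | W B0 → L0 miss [D]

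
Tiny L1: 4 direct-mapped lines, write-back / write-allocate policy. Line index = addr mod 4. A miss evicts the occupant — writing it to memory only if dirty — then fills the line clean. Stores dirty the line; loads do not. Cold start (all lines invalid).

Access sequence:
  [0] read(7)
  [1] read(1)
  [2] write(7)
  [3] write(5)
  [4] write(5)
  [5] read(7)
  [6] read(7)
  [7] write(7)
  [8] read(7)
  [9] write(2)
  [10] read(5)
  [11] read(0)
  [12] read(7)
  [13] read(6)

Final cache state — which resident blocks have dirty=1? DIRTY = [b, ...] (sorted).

0: R B7 → L3 miss [-]
1: R B1 → L1 miss [-]
2: W B7 → L3 hit [D]
3: W B5 → L1 miss [D]
4: W B5 → L1 hit [D]
5: R B7 → L3 hit [D]
6: R B7 → L3 hit [D]
7: W B7 → L3 hit [D]
8: R B7 → L3 hit [D]
9: W B2 → L2 miss [D]
10: R B5 → L1 hit [D]
11: R B0 → L0 miss [-]
12: R B7 → L3 hit [D]
13: R B6 → L2 miss wb→B2 [-]

DIRTY = [5, 7]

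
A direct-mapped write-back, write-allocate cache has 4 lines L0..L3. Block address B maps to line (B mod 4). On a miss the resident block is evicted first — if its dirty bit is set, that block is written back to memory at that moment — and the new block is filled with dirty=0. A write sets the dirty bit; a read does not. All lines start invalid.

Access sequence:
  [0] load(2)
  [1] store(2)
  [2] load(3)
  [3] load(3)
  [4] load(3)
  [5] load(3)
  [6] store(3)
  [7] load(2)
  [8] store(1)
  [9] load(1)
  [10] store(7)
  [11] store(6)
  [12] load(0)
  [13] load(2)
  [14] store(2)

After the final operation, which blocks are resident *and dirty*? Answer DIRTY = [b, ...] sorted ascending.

DIRTY = [1, 2, 7]

0: R B2 -> L2 miss  d=-]
1: W B2 -> L2 hit  d=D]
2: R B3 -> L3 miss  d=-]
3: R B3 -> L3 hit  d=-]
4: R B3 -> L3 hit  d=-]
5: R B3 -> L3 hit  d=-]
6: W B3 -> L3 hit  d=D]
7: R B2 -> L2 hit  d=D]
8: W B1 -> L1 miss  d=D]
9: R B1 -> L1 hit  d=D]
10: W B7 -> L3 miss wb->B3  d=D]
11: W B6 -> L2 miss wb->B2  d=D]
12: R B0 -> L0 miss  d=-]
13: R B2 -> L2 miss wb->B6  d=-]
14: W B2 -> L2 hit  d=D]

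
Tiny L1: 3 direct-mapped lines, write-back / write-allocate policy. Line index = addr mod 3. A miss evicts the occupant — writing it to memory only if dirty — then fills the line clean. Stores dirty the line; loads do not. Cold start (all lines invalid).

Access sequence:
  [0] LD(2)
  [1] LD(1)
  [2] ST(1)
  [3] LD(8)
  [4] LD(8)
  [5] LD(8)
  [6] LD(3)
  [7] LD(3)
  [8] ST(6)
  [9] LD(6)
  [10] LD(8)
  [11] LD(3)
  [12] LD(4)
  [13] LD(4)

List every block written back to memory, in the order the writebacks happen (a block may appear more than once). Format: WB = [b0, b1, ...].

0: R B2 → L2 miss [-]
1: R B1 → L1 miss [-]
2: W B1 → L1 hit [D]
3: R B8 → L2 miss [-]
4: R B8 → L2 hit [-]
5: R B8 → L2 hit [-]
6: R B3 → L0 miss [-]
7: R B3 → L0 hit [-]
8: W B6 → L0 miss [D]
9: R B6 → L0 hit [D]
10: R B8 → L2 hit [-]
11: R B3 → L0 miss wb→B6 [-]
12: R B4 → L1 miss wb→B1 [-]
13: R B4 → L1 hit [-]

WB = [6, 1]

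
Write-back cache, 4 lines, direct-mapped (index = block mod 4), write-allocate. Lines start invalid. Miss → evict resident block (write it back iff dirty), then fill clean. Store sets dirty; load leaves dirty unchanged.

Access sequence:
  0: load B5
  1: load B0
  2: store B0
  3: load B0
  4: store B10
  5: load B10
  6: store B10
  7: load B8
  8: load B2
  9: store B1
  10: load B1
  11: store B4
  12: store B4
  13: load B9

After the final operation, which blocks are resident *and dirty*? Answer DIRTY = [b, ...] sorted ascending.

0: R B5 -> L1 miss  d=-]
1: R B0 -> L0 miss  d=-]
2: W B0 -> L0 hit  d=D]
3: R B0 -> L0 hit  d=D]
4: W B10 -> L2 miss  d=D]
5: R B10 -> L2 hit  d=D]
6: W B10 -> L2 hit  d=D]
7: R B8 -> L0 miss wb->B0  d=-]
8: R B2 -> L2 miss wb->B10  d=-]
9: W B1 -> L1 miss  d=D]
10: R B1 -> L1 hit  d=D]
11: W B4 -> L0 miss  d=D]
12: W B4 -> L0 hit  d=D]
13: R B9 -> L1 miss wb->B1  d=-]

DIRTY = [4]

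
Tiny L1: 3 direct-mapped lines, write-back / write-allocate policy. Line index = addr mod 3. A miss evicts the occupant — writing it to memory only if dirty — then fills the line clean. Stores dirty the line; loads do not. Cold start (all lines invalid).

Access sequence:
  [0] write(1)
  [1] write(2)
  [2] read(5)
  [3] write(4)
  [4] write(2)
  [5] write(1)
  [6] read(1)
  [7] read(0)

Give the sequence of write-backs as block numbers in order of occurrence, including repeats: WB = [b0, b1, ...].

WB = [2, 1, 4]

  0 | W B1 → L1 miss [D]
  1 | W B2 → L2 miss [D]
  2 | R B5 → L2 miss wb→B2 [-]
  3 | W B4 → L1 miss wb→B1 [D]
  4 | W B2 → L2 miss [D]
  5 | W B1 → L1 miss wb→B4 [D]
  6 | R B1 → L1 hit [D]
  7 | R B0 → L0 miss [-]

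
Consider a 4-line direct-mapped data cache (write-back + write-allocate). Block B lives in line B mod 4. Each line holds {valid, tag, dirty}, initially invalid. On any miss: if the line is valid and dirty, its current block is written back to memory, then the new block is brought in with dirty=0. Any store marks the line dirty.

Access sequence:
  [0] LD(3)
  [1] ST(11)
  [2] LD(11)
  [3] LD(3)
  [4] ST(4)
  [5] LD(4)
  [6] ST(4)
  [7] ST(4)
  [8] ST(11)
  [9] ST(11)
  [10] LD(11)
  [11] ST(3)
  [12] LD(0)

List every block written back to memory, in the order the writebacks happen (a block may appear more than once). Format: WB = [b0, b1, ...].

WB = [11, 11, 4]

0: R B3 -> L3 miss  d=-]
1: W B11 -> L3 miss  d=D]
2: R B11 -> L3 hit  d=D]
3: R B3 -> L3 miss wb->B11  d=-]
4: W B4 -> L0 miss  d=D]
5: R B4 -> L0 hit  d=D]
6: W B4 -> L0 hit  d=D]
7: W B4 -> L0 hit  d=D]
8: W B11 -> L3 miss  d=D]
9: W B11 -> L3 hit  d=D]
10: R B11 -> L3 hit  d=D]
11: W B3 -> L3 miss wb->B11  d=D]
12: R B0 -> L0 miss wb->B4  d=-]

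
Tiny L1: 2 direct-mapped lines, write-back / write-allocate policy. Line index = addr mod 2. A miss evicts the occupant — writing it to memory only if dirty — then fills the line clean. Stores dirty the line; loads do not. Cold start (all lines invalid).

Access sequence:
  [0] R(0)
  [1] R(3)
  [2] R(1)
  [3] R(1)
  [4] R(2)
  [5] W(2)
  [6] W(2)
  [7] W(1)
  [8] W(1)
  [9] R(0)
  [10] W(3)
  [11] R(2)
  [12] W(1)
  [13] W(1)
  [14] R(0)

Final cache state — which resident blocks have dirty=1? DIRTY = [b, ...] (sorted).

DIRTY = [1]

0: R B0 -> L0 miss  d=-]
1: R B3 -> L1 miss  d=-]
2: R B1 -> L1 miss  d=-]
3: R B1 -> L1 hit  d=-]
4: R B2 -> L0 miss  d=-]
5: W B2 -> L0 hit  d=D]
6: W B2 -> L0 hit  d=D]
7: W B1 -> L1 hit  d=D]
8: W B1 -> L1 hit  d=D]
9: R B0 -> L0 miss wb->B2  d=-]
10: W B3 -> L1 miss wb->B1  d=D]
11: R B2 -> L0 miss  d=-]
12: W B1 -> L1 miss wb->B3  d=D]
13: W B1 -> L1 hit  d=D]
14: R B0 -> L0 miss  d=-]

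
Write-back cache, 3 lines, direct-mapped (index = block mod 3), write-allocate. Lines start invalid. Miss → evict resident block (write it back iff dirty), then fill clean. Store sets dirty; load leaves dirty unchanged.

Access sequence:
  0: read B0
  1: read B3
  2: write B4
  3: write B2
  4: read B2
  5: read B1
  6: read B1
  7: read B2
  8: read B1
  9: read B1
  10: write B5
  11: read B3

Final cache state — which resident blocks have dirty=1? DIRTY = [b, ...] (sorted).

0: R B0 → L0 miss [-]
1: R B3 → L0 miss [-]
2: W B4 → L1 miss [D]
3: W B2 → L2 miss [D]
4: R B2 → L2 hit [D]
5: R B1 → L1 miss wb→B4 [-]
6: R B1 → L1 hit [-]
7: R B2 → L2 hit [D]
8: R B1 → L1 hit [-]
9: R B1 → L1 hit [-]
10: W B5 → L2 miss wb→B2 [D]
11: R B3 → L0 hit [-]

DIRTY = [5]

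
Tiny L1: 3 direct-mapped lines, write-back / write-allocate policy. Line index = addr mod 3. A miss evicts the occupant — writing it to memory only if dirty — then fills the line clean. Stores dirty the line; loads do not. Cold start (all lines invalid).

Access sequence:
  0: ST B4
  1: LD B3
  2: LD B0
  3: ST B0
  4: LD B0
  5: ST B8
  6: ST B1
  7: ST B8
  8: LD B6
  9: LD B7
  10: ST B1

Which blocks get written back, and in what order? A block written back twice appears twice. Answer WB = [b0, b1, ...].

0: W B4 → L1 miss [D]
1: R B3 → L0 miss [-]
2: R B0 → L0 miss [-]
3: W B0 → L0 hit [D]
4: R B0 → L0 hit [D]
5: W B8 → L2 miss [D]
6: W B1 → L1 miss wb→B4 [D]
7: W B8 → L2 hit [D]
8: R B6 → L0 miss wb→B0 [-]
9: R B7 → L1 miss wb→B1 [-]
10: W B1 → L1 miss [D]

WB = [4, 0, 1]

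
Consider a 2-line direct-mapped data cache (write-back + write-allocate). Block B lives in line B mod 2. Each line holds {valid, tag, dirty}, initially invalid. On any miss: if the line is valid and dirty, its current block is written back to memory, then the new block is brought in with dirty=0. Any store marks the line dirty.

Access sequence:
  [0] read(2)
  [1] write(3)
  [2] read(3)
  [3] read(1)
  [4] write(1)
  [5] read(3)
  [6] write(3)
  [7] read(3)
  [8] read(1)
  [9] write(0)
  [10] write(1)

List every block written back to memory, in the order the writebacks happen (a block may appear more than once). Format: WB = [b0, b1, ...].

WB = [3, 1, 3]

0: R B2 → L0 miss [-]
1: W B3 → L1 miss [D]
2: R B3 → L1 hit [D]
3: R B1 → L1 miss wb→B3 [-]
4: W B1 → L1 hit [D]
5: R B3 → L1 miss wb→B1 [-]
6: W B3 → L1 hit [D]
7: R B3 → L1 hit [D]
8: R B1 → L1 miss wb→B3 [-]
9: W B0 → L0 miss [D]
10: W B1 → L1 hit [D]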